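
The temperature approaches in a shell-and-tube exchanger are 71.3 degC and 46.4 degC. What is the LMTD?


LMTD = (dT1 - dT2) / ln(dT1/dT2)
= (71.3 - 46.4) / ln(71.3 / 46.4) = 24.9 / 0.429597 = 57.96

57.96 degC


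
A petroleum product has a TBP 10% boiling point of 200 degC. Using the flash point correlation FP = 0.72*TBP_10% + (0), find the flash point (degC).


FP = 0.72 * 200 + (0) = 144

144 degC


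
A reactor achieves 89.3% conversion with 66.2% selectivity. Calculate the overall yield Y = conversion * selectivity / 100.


Overall yield = conversion (%) * selectivity (%) / 100
Conversion = 89.3%, Selectivity = 66.2%
Y = 89.3 * 66.2 / 100
= 59.1166 %

59.1166 %


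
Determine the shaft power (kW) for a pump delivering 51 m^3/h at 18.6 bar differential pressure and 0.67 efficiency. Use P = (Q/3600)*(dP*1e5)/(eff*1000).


Q = 51 / 3600 = 0.0141667 m^3/s
P = 0.0141667 * (18.6 * 1e5) / 0.67 / 1000 = 39.33

39.33 kW


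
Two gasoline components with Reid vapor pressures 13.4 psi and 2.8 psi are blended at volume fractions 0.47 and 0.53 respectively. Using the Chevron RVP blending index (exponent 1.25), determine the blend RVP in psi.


Chevron index: RVP_blend = (sum xi*RVPi^1.25)^(1/1.25)
RVP^1.25 terms: 0.47 * 13.4^1.25 + 0.53 * 2.8^1.25 = 13.9694
RVP_blend = 13.9694^(1/1.25) = 8.244

8.244 psi


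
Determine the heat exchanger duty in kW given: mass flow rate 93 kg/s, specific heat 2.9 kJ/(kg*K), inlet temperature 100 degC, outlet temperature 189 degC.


Q = m_dot * cp * delta_T
delta_T = 189 - 100 = 89 K
Q = 93 * 2.9 * 89
= 269.7 * 89
= 24003.3 kW

24003.3 kW


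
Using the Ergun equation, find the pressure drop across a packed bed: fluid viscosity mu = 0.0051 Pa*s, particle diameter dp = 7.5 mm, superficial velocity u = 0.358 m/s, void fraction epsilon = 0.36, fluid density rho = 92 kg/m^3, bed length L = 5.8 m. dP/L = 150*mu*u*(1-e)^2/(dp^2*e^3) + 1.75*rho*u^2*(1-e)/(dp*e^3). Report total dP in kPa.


dp = 7.5 mm = 0.0075 m
Viscous term = 150*0.0051*0.358*(1-0.36)^2 / (0.0075^2*0.36^3) = 42743.9
Inertial term = 1.75*92*0.358^2*(1-0.36) / (0.0075*0.36^3) = 37740.1
dP/L = 42743.9 + 37740.1 = 80484 Pa/m
dP = 80484 * 5.8 / 1000 = 466.8 kPa

466.8 kPa


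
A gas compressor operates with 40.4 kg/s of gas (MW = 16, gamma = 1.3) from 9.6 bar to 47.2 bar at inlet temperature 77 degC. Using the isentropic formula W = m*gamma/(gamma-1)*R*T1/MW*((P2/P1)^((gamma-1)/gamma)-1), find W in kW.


Isentropic work: W = m*(gamma/(gamma-1))*(R*T1/MW)*((P2/P1)^((gamma-1)/gamma) - 1)
T1 = 77 + 273.15 = 350.15 K
Pressure ratio = 47.2 / 9.6 = 4.91667
Exponent = (1.3 - 1)/1.3 = 0.230769
(P2/P1)^exp - 1 = 4.91667^0.230769 - 1 = 0.444163
W = 40.4 * 1.3 / 0.3 * 8.314 * 350.15 / 16 * 0.444163 = 14150

14150 kW


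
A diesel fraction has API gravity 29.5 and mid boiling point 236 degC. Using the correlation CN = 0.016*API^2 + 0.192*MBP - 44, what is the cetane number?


CN = 0.016 * 29.5^2 + 0.192 * 236 - 44
CN = 13.924 + 45.312 - 44 = 15.236

15.236


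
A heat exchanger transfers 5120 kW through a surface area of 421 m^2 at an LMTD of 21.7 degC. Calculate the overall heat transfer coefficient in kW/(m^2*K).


From Q = U*A*LMTD, U = Q / (A * LMTD)
U = 5120 / (421 * 21.7) = 5120 / 9135.7 = 0.5604

0.5604 kW/(m^2*K)


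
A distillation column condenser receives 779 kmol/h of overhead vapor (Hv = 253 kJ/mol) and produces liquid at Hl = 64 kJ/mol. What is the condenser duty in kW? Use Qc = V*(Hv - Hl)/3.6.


Qc = 779 * (253 - 64) / 3.6 = 779 * 189 / 3.6 = 40900

40900 kW


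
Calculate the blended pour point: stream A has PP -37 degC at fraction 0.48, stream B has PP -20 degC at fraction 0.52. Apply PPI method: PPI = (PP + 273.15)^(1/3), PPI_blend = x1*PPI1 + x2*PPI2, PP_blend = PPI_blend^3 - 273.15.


PPI_1 = (-37 + 273.15)^(1/3) = 6.181056
PPI_2 = (-20 + 273.15)^(1/3) = 6.325953
PPI_blend = 0.48 * 6.181056 + 0.52 * 6.325953 = 6.256402
PP_blend = 6.256402^3 - 273.15 = 244.8916 - 273.15 = -28.26

-28.26 degC


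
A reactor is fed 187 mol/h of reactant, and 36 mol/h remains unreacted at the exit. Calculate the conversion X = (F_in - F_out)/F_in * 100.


X = (F_in - F_out) / F_in * 100
Moles reacted = 187 - 36 = 151
X = 151 / 187 * 100
= 0.8075 * 100
= 80.75 %

80.75 %


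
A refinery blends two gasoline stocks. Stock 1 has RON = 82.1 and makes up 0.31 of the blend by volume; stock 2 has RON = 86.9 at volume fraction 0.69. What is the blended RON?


Linear blending: RON_blend = sum(vi * RONi)
Contribution 1: 0.31 * 82.1 = 25.451
Contribution 2: 0.69 * 86.9 = 59.961
RON_blend = 25.451 + 59.961 = 85.412

85.412


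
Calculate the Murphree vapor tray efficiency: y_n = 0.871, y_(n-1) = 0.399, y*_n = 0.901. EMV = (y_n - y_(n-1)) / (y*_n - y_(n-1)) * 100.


Murphree vapor efficiency: EMV = (y_n - y_(n-1)) / (y*_n - y_(n-1)) * 100
EMV = (0.871 - 0.399) / (0.901 - 0.399) * 100 = 0.472 / 0.502 * 100 = 94.02

94.02 %


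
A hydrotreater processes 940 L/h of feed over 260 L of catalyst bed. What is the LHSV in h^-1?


LHSV = volumetric feed rate / catalyst volume
= 940 L/h / 260 L
= 3.615 h^-1

3.615 h^-1


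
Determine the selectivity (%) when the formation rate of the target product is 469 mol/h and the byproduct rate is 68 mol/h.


Selectivity = desired / (desired + undesired) * 100
Total products = 469 + 68 = 537 mol/h
S = 469 / 537 * 100
= 0.8734 * 100
= 87.34 %

87.34 %


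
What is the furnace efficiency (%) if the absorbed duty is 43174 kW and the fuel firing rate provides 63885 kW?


Furnace efficiency = Q_absorbed / Q_fuel * 100
= 43174 / 63885 * 100 = 67.58

67.58 %


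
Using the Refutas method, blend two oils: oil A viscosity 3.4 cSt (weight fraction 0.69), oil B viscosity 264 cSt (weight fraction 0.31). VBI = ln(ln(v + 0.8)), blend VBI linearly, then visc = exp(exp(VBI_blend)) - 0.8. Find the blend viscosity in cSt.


Refutas method: VBN_i = 14.534*ln(ln(visc_i + 0.8)) + 10.975, blended linearly by mass fraction; since VBN is linear in VBI_i = ln(ln(visc_i + 0.8)) and the fractions sum to 1, blend VBI directly: visc = exp(exp(VBI_blend)) - 0.8
VBI_1 = ln(ln(3.4 + 0.8)) = 0.361224
VBI_2 = ln(ln(264 + 0.8)) = 1.71901
VBI_blend = 0.69 * 0.361224 + 0.31 * 1.71901 = 0.782138
visc_blend = exp(exp(0.782138)) - 0.8 = 8.101

8.101 cSt


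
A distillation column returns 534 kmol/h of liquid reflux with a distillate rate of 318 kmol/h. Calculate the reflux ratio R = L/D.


Reflux ratio definition: R = L / D (liquid returned / distillate withdrawn)
L = 534 kmol/h, D = 318 kmol/h
R = 534 / 318 = 1.679

1.679


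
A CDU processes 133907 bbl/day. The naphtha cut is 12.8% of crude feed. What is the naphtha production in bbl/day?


Crude throughput = 133907 bbl/day
Fraction yield = 12.8%
yield = throughput * fraction / 100
yield = 133907 * 12.8 / 100 = 17140.096

17140.096 bbl/day


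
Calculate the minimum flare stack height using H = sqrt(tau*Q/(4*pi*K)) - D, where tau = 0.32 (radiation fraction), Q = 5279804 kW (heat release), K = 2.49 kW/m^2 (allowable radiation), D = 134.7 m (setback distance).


tau*Q/(4*pi*K) = 0.32 * 5279804 / (4 * pi * 2.49) = 53995.6
sqrt(53995.6) = 232.37
H = 232.37 - 134.7 = 97.67

97.67 m


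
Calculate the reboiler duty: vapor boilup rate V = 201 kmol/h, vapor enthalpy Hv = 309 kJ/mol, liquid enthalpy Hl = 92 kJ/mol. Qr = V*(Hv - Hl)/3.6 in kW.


Qr = 201 * (309 - 92) / 3.6 = 201 * 217 / 3.6 = 12120

12120 kW


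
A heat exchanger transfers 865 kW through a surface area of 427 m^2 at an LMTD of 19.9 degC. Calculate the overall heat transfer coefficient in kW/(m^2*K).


From Q = U*A*LMTD, U = Q / (A * LMTD)
U = 865 / (427 * 19.9) = 865 / 8497.3 = 0.1018

0.1018 kW/(m^2*K)


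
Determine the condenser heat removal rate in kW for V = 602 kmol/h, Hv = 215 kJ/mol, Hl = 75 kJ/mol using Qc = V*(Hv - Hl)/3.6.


Qc = 602 * (215 - 75) / 3.6 = 602 * 140 / 3.6 = 23410

23410 kW


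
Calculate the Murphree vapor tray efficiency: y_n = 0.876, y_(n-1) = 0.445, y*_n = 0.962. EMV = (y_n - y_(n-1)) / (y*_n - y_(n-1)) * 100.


Murphree vapor efficiency: EMV = (y_n - y_(n-1)) / (y*_n - y_(n-1)) * 100
EMV = (0.876 - 0.445) / (0.962 - 0.445) * 100 = 0.431 / 0.517 * 100 = 83.37

83.37 %


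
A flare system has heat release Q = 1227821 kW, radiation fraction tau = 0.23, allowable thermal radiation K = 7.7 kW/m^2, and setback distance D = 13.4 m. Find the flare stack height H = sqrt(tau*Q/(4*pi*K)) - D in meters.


tau*Q/(4*pi*K) = 0.23 * 1227821 / (4 * pi * 7.7) = 2918.52
sqrt(2918.52) = 54.0233
H = 54.0233 - 13.4 = 40.62

40.62 m


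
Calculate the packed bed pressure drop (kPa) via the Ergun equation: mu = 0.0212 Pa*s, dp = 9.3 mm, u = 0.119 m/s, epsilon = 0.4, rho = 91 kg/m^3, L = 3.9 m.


dp = 9.3 mm = 0.0093 m
Viscous term = 150*0.0212*0.119*(1-0.4)^2 / (0.0093^2*0.4^3) = 24611.1
Inertial term = 1.75*91*0.119^2*(1-0.4) / (0.0093*0.4^3) = 2273.33
dP/L = 24611.1 + 2273.33 = 26884.4 Pa/m
dP = 26884.4 * 3.9 / 1000 = 104.8 kPa

104.8 kPa


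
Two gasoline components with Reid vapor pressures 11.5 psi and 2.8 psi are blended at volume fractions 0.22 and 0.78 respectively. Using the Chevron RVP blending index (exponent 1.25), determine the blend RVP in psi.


Chevron index: RVP_blend = (sum xi*RVPi^1.25)^(1/1.25)
RVP^1.25 terms: 0.22 * 11.5^1.25 + 0.78 * 2.8^1.25 = 7.48418
RVP_blend = 7.48418^(1/1.25) = 5.004

5.004 psi


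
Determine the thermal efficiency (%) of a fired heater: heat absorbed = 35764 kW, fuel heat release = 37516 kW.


Furnace efficiency = Q_absorbed / Q_fuel * 100
= 35764 / 37516 * 100 = 95.33

95.33 %


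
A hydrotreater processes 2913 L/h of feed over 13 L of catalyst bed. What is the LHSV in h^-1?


LHSV = volumetric feed rate / catalyst volume
= 2913 L/h / 13 L
= 224.1 h^-1

224.1 h^-1


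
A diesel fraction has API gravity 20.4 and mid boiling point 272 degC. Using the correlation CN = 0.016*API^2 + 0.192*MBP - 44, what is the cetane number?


CN = 0.016 * 20.4^2 + 0.192 * 272 - 44
CN = 6.65856 + 52.224 - 44 = 14.88256

14.88256


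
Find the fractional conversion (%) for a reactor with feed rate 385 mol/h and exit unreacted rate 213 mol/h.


X = (F_in - F_out) / F_in * 100
Moles reacted = 385 - 213 = 172
X = 172 / 385 * 100
= 0.4468 * 100
= 44.68 %

44.68 %


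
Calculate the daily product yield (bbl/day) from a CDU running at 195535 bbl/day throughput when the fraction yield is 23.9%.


Crude throughput = 195535 bbl/day
Fraction yield = 23.9%
yield = throughput * fraction / 100
yield = 195535 * 23.9 / 100 = 46732.865

46732.865 bbl/day


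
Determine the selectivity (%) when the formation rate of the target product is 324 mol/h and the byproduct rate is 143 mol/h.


Selectivity = desired / (desired + undesired) * 100
Total products = 324 + 143 = 467 mol/h
S = 324 / 467 * 100
= 0.6938 * 100
= 69.38 %

69.38 %


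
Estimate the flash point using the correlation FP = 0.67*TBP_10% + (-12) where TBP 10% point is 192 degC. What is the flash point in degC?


FP = 0.67 * 192 + (-12) = 116.64

116.64 degC


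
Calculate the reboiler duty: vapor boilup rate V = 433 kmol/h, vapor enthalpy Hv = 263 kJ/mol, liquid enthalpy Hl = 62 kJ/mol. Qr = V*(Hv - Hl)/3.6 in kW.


Qr = 433 * (263 - 62) / 3.6 = 433 * 201 / 3.6 = 24180

24180 kW


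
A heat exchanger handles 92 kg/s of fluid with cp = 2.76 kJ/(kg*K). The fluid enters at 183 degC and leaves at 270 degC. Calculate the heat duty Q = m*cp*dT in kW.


Q = m_dot * cp * delta_T
delta_T = 270 - 183 = 87 K
Q = 92 * 2.76 * 87
= 253.92 * 87
= 22091.04 kW

22091.04 kW


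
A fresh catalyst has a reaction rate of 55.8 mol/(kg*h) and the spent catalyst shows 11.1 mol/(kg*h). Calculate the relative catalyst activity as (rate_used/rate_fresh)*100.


Activity (%) = (rate_used / rate_fresh) * 100
rate_used = 11.1, rate_fresh = 55.8
= (11.1 / 55.8) * 100
= 0.1989 * 100 = 19.89

19.89 %


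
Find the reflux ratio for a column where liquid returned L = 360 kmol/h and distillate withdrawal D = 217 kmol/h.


Reflux ratio definition: R = L / D (liquid returned / distillate withdrawn)
L = 360 kmol/h, D = 217 kmol/h
R = 360 / 217 = 1.659

1.659


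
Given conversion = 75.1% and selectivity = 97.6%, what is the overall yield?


Overall yield = conversion (%) * selectivity (%) / 100
Conversion = 75.1%, Selectivity = 97.6%
Y = 75.1 * 97.6 / 100
= 73.2976 %

73.2976 %


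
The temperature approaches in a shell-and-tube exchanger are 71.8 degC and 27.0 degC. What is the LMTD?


LMTD = (dT1 - dT2) / ln(dT1/dT2)
= (71.8 - 27.0) / ln(71.8 / 27.0) = 44.8 / 0.978048 = 45.81

45.81 degC


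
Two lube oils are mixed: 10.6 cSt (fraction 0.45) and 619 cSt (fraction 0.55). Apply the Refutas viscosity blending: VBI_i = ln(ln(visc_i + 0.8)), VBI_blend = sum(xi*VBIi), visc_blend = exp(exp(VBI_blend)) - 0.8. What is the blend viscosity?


Refutas method: VBN_i = 14.534*ln(ln(visc_i + 0.8)) + 10.975, blended linearly by mass fraction; since VBN is linear in VBI_i = ln(ln(visc_i + 0.8)) and the fractions sum to 1, blend VBI directly: visc = exp(exp(VBI_blend)) - 0.8
VBI_1 = ln(ln(10.6 + 0.8)) = 0.889377
VBI_2 = ln(ln(619 + 0.8)) = 1.86088
VBI_blend = 0.45 * 0.889377 + 0.55 * 1.86088 = 1.4237
visc_blend = exp(exp(1.4237)) - 0.8 = 62.79

62.79 cSt


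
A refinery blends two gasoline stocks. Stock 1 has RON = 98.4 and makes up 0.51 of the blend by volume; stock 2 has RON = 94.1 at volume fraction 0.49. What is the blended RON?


Linear blending: RON_blend = sum(vi * RONi)
Contribution 1: 0.51 * 98.4 = 50.184
Contribution 2: 0.49 * 94.1 = 46.109
RON_blend = 50.184 + 46.109 = 96.293

96.293


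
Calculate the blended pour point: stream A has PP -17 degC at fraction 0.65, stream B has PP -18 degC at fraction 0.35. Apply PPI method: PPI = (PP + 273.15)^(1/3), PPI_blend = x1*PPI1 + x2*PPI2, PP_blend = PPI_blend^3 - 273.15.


PPI_1 = (-17 + 273.15)^(1/3) = 6.350844
PPI_2 = (-18 + 273.15)^(1/3) = 6.342569
PPI_blend = 0.65 * 6.350844 + 0.35 * 6.342569 = 6.347948
PP_blend = 6.347948^3 - 273.15 = 255.7997 - 273.15 = -17.35

-17.35 degC


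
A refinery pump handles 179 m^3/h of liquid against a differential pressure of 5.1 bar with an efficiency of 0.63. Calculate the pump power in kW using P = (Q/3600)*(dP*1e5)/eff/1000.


Q = 179 / 3600 = 0.0497222 m^3/s
P = 0.0497222 * (5.1 * 1e5) / 0.63 / 1000 = 40.25

40.25 kW


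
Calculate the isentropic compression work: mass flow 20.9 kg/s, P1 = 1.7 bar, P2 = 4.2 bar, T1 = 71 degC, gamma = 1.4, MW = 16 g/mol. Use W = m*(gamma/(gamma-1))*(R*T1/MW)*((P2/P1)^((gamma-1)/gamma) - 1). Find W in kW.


Isentropic work: W = m*(gamma/(gamma-1))*(R*T1/MW)*((P2/P1)^((gamma-1)/gamma) - 1)
T1 = 71 + 273.15 = 344.15 K
Pressure ratio = 4.2 / 1.7 = 2.47059
Exponent = (1.4 - 1)/1.4 = 0.285714
(P2/P1)^exp - 1 = 2.47059^0.285714 - 1 = 0.294877
W = 20.9 * 1.4 / 0.4 * 8.314 * 344.15 / 16 * 0.294877 = 3857

3857 kW


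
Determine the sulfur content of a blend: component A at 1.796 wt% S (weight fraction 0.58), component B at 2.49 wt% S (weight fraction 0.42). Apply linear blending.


Linear sulfur blending: S_blend = x1*S1 + x2*S2
Contribution 1: 0.58 * 1.796 = 1.04168 wt%
Contribution 2: 0.42 * 2.49 = 1.0458 wt%
S_blend = 1.04168 + 1.0458 = 2.08748

2.08748 wt%


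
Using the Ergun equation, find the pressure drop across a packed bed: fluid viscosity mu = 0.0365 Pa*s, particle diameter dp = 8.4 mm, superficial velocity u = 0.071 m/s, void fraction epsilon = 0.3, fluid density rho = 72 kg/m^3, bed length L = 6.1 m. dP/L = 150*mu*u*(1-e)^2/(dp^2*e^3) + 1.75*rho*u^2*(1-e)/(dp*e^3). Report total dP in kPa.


dp = 8.4 mm = 0.0084 m
Viscous term = 150*0.0365*0.071*(1-0.3)^2 / (0.0084^2*0.3^3) = 99980.7
Inertial term = 1.75*72*0.071^2*(1-0.3) / (0.0084*0.3^3) = 1960.39
dP/L = 99980.7 + 1960.39 = 101941 Pa/m
dP = 101941 * 6.1 / 1000 = 621.8 kPa

621.8 kPa


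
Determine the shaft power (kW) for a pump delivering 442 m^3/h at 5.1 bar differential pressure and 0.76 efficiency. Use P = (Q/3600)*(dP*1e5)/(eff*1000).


Q = 442 / 3600 = 0.122778 m^3/s
P = 0.122778 * (5.1 * 1e5) / 0.76 / 1000 = 82.39

82.39 kW


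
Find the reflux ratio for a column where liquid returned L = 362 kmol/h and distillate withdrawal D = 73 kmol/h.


Reflux ratio definition: R = L / D (liquid returned / distillate withdrawn)
L = 362 kmol/h, D = 73 kmol/h
R = 362 / 73 = 4.959

4.959


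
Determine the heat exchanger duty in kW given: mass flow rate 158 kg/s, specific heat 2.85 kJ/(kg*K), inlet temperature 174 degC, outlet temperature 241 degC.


Q = m_dot * cp * delta_T
delta_T = 241 - 174 = 67 K
Q = 158 * 2.85 * 67
= 450.3 * 67
= 30170.1 kW

30170.1 kW


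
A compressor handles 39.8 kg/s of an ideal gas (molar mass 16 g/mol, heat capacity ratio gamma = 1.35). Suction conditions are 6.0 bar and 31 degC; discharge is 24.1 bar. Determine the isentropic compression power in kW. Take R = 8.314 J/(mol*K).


Isentropic work: W = m*(gamma/(gamma-1))*(R*T1/MW)*((P2/P1)^((gamma-1)/gamma) - 1)
T1 = 31 + 273.15 = 304.15 K
Pressure ratio = 24.1 / 6.0 = 4.01667
Exponent = (1.35 - 1)/1.35 = 0.259259
(P2/P1)^exp - 1 = 4.01667^0.259259 - 1 = 0.434028
W = 39.8 * 1.35 / 0.35 * 8.314 * 304.15 / 16 * 0.434028 = 10530

10530 kW


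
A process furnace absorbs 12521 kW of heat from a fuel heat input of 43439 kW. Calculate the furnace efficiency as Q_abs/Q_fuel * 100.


Furnace efficiency = Q_absorbed / Q_fuel * 100
= 12521 / 43439 * 100 = 28.82

28.82 %


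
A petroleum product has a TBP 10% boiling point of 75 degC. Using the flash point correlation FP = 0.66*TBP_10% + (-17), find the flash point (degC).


FP = 0.66 * 75 + (-17) = 32.5

32.5 degC


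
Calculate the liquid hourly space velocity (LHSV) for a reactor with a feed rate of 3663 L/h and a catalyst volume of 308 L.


LHSV = volumetric feed rate / catalyst volume
= 3663 L/h / 308 L
= 11.89 h^-1

11.89 h^-1


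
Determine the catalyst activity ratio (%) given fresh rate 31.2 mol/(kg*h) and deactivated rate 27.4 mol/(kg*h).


Activity (%) = (rate_used / rate_fresh) * 100
rate_used = 27.4, rate_fresh = 31.2
= (27.4 / 31.2) * 100
= 0.8782 * 100 = 87.82

87.82 %


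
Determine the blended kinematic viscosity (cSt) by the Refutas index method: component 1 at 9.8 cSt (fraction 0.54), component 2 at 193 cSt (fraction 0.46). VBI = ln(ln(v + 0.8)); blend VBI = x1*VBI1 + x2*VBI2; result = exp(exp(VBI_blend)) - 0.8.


Refutas method: VBN_i = 14.534*ln(ln(visc_i + 0.8)) + 10.975, blended linearly by mass fraction; since VBN is linear in VBI_i = ln(ln(visc_i + 0.8)) and the fractions sum to 1, blend VBI directly: visc = exp(exp(VBI_blend)) - 0.8
VBI_1 = ln(ln(9.8 + 0.8)) = 0.859023
VBI_2 = ln(ln(193 + 0.8)) = 1.66143
VBI_blend = 0.54 * 0.859023 + 0.46 * 1.66143 = 1.22813
visc_blend = exp(exp(1.22813)) - 0.8 = 29.61

29.61 cSt


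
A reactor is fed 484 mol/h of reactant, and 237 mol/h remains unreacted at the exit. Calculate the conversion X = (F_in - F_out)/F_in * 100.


X = (F_in - F_out) / F_in * 100
Moles reacted = 484 - 237 = 247
X = 247 / 484 * 100
= 0.5103 * 100
= 51.03 %

51.03 %


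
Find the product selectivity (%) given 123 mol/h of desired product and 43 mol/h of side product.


Selectivity = desired / (desired + undesired) * 100
Total products = 123 + 43 = 166 mol/h
S = 123 / 166 * 100
= 0.7410 * 100
= 74.10 %

74.10 %


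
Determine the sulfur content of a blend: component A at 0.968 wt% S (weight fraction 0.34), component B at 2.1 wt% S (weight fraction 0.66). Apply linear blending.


Linear sulfur blending: S_blend = x1*S1 + x2*S2
Contribution 1: 0.34 * 0.968 = 0.32912 wt%
Contribution 2: 0.66 * 2.1 = 1.386 wt%
S_blend = 0.32912 + 1.386 = 1.71512

1.71512 wt%


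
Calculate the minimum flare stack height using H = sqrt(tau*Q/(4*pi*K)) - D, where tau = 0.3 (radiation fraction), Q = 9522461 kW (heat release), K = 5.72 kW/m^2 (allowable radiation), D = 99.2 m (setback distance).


tau*Q/(4*pi*K) = 0.3 * 9522461 / (4 * pi * 5.72) = 39743.4
sqrt(39743.4) = 199.357
H = 199.357 - 99.2 = 100.2

100.2 m


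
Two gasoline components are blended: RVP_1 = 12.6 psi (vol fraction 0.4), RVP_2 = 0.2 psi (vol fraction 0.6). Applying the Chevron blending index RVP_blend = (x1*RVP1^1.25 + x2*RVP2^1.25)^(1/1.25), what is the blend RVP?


Chevron index: RVP_blend = (sum xi*RVPi^1.25)^(1/1.25)
RVP^1.25 terms: 0.4 * 12.6^1.25 + 0.6 * 0.2^1.25 = 9.57587
RVP_blend = 9.57587^(1/1.25) = 6.095

6.095 psi


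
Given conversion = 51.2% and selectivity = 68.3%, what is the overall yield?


Overall yield = conversion (%) * selectivity (%) / 100
Conversion = 51.2%, Selectivity = 68.3%
Y = 51.2 * 68.3 / 100
= 34.9696 %

34.9696 %


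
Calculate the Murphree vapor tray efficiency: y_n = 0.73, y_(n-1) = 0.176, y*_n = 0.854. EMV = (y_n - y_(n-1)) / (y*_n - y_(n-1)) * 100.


Murphree vapor efficiency: EMV = (y_n - y_(n-1)) / (y*_n - y_(n-1)) * 100
EMV = (0.73 - 0.176) / (0.854 - 0.176) * 100 = 0.554 / 0.678 * 100 = 81.71

81.71 %


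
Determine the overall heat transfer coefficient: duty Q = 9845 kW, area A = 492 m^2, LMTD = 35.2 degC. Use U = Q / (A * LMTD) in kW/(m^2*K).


From Q = U*A*LMTD, U = Q / (A * LMTD)
U = 9845 / (492 * 35.2) = 9845 / 17318.4 = 0.5685

0.5685 kW/(m^2*K)


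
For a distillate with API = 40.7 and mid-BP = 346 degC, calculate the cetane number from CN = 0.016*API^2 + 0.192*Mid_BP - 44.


CN = 0.016 * 40.7^2 + 0.192 * 346 - 44
CN = 26.50384 + 66.432 - 44 = 48.93584

48.93584


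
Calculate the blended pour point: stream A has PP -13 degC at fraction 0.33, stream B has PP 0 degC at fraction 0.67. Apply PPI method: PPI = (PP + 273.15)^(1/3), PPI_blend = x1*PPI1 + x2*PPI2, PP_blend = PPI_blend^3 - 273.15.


PPI_1 = (-13 + 273.15)^(1/3) = 6.383731
PPI_2 = (0 + 273.15)^(1/3) = 6.488342
PPI_blend = 0.33 * 6.383731 + 0.67 * 6.488342 = 6.45382
PP_blend = 6.45382^3 - 273.15 = 268.8132 - 273.15 = -4.34

-4.34 degC


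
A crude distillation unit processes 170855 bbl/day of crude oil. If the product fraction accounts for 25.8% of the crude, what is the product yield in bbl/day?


Crude throughput = 170855 bbl/day
Fraction yield = 25.8%
yield = throughput * fraction / 100
yield = 170855 * 25.8 / 100 = 44080.59

44080.59 bbl/day


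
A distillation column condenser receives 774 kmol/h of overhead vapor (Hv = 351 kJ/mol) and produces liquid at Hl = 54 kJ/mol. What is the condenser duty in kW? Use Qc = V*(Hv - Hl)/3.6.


Qc = 774 * (351 - 54) / 3.6 = 774 * 297 / 3.6 = 63860

63860 kW


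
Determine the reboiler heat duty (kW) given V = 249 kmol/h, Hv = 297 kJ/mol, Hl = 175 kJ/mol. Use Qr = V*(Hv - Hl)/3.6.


Qr = 249 * (297 - 175) / 3.6 = 249 * 122 / 3.6 = 8438

8438 kW


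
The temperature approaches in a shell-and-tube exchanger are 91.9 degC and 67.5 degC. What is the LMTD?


LMTD = (dT1 - dT2) / ln(dT1/dT2)
= (91.9 - 67.5) / ln(91.9 / 67.5) = 24.4 / 0.308573 = 79.07

79.07 degC


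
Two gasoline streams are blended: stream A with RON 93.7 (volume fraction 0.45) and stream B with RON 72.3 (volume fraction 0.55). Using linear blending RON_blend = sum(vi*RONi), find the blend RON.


Linear blending: RON_blend = sum(vi * RONi)
Contribution 1: 0.45 * 93.7 = 42.165
Contribution 2: 0.55 * 72.3 = 39.765
RON_blend = 42.165 + 39.765 = 81.93

81.93


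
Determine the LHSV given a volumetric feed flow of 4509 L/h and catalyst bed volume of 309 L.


LHSV = volumetric feed rate / catalyst volume
= 4509 L/h / 309 L
= 14.59 h^-1

14.59 h^-1


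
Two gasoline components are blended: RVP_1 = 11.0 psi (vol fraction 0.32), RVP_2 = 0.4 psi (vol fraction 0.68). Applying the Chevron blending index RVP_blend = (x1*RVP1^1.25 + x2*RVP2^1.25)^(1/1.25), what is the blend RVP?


Chevron index: RVP_blend = (sum xi*RVPi^1.25)^(1/1.25)
RVP^1.25 terms: 0.32 * 11.0^1.25 + 0.68 * 0.4^1.25 = 6.6268
RVP_blend = 6.6268^(1/1.25) = 4.540

4.540 psi


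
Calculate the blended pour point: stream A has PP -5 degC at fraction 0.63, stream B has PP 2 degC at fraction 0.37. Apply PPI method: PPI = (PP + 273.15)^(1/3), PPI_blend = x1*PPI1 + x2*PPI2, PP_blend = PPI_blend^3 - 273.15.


PPI_1 = (-5 + 273.15)^(1/3) = 6.448508
PPI_2 = (2 + 273.15)^(1/3) = 6.504139
PPI_blend = 0.63 * 6.448508 + 0.37 * 6.504139 = 6.469091
PP_blend = 6.469091^3 - 273.15 = 270.7259 - 273.15 = -2.42

-2.42 degC


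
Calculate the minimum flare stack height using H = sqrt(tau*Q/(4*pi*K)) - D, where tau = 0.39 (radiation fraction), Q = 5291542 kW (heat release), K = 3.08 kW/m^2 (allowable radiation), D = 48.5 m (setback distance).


tau*Q/(4*pi*K) = 0.39 * 5291542 / (4 * pi * 3.08) = 53319.5
sqrt(53319.5) = 230.91
H = 230.91 - 48.5 = 182.4

182.4 m


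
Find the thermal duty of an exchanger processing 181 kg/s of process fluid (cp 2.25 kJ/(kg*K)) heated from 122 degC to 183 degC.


Q = m_dot * cp * delta_T
delta_T = 183 - 122 = 61 K
Q = 181 * 2.25 * 61
= 407.25 * 61
= 24842.25 kW

24842.25 kW


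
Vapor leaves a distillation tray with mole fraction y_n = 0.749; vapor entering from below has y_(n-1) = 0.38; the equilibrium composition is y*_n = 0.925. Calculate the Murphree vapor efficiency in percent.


Murphree vapor efficiency: EMV = (y_n - y_(n-1)) / (y*_n - y_(n-1)) * 100
EMV = (0.749 - 0.38) / (0.925 - 0.38) * 100 = 0.369 / 0.545 * 100 = 67.71

67.71 %


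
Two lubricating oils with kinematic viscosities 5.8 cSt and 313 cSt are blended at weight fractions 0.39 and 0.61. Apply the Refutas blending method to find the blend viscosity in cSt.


Refutas method: VBN_i = 14.534*ln(ln(visc_i + 0.8)) + 10.975, blended linearly by mass fraction; since VBN is linear in VBI_i = ln(ln(visc_i + 0.8)) and the fractions sum to 1, blend VBI directly: visc = exp(exp(VBI_blend)) - 0.8
VBI_1 = ln(ln(5.8 + 0.8)) = 0.635025
VBI_2 = ln(ln(313 + 0.8)) = 1.74898
VBI_blend = 0.39 * 0.635025 + 0.61 * 1.74898 = 1.31454
visc_blend = exp(exp(1.31454)) - 0.8 = 40.59

40.59 cSt


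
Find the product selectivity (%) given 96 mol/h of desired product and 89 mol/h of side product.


Selectivity = desired / (desired + undesired) * 100
Total products = 96 + 89 = 185 mol/h
S = 96 / 185 * 100
= 0.5189 * 100
= 51.89 %

51.89 %


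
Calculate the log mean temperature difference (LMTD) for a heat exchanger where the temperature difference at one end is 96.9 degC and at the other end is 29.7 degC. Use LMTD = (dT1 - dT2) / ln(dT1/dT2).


LMTD = (dT1 - dT2) / ln(dT1/dT2)
= (96.9 - 29.7) / ln(96.9 / 29.7) = 67.2 / 1.18253 = 56.83

56.83 degC


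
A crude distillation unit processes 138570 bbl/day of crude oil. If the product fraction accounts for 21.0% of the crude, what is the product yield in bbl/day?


Crude throughput = 138570 bbl/day
Fraction yield = 21.0%
yield = throughput * fraction / 100
yield = 138570 * 21.0 / 100 = 29099.7

29099.7 bbl/day


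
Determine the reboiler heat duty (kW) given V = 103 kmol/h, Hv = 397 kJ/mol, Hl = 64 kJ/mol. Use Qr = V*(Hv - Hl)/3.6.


Qr = 103 * (397 - 64) / 3.6 = 103 * 333 / 3.6 = 9528

9528 kW


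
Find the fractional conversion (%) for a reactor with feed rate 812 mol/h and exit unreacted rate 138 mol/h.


X = (F_in - F_out) / F_in * 100
Moles reacted = 812 - 138 = 674
X = 674 / 812 * 100
= 0.8300 * 100
= 83.00 %

83.00 %


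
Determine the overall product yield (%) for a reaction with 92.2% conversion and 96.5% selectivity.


Overall yield = conversion (%) * selectivity (%) / 100
Conversion = 92.2%, Selectivity = 96.5%
Y = 92.2 * 96.5 / 100
= 88.973 %

88.973 %


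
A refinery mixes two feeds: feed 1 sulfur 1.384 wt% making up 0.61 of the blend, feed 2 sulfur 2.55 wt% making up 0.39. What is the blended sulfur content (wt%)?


Linear sulfur blending: S_blend = x1*S1 + x2*S2
Contribution 1: 0.61 * 1.384 = 0.84424 wt%
Contribution 2: 0.39 * 2.55 = 0.9945 wt%
S_blend = 0.84424 + 0.9945 = 1.83874

1.83874 wt%


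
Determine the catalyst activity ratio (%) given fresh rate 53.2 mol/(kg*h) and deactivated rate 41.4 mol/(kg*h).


Activity (%) = (rate_used / rate_fresh) * 100
rate_used = 41.4, rate_fresh = 53.2
= (41.4 / 53.2) * 100
= 0.7782 * 100 = 77.82

77.82 %


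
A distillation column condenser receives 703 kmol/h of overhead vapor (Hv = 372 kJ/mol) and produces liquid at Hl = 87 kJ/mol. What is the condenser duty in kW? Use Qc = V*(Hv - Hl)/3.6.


Qc = 703 * (372 - 87) / 3.6 = 703 * 285 / 3.6 = 55650

55650 kW


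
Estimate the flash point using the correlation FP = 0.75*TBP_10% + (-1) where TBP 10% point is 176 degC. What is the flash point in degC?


FP = 0.75 * 176 + (-1) = 131

131 degC


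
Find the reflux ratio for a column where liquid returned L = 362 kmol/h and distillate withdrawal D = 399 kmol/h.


Reflux ratio definition: R = L / D (liquid returned / distillate withdrawn)
L = 362 kmol/h, D = 399 kmol/h
R = 362 / 399 = 0.9073

0.9073


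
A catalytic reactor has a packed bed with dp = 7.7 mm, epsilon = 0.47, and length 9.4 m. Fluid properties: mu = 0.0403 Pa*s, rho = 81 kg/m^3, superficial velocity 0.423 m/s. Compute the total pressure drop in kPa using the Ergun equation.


dp = 7.7 mm = 0.0077 m
Viscous term = 150*0.0403*0.423*(1-0.47)^2 / (0.0077^2*0.47^3) = 116685
Inertial term = 1.75*81*0.423^2*(1-0.47) / (0.0077*0.47^3) = 16814.9
dP/L = 116685 + 16814.9 = 133500 Pa/m
dP = 133500 * 9.4 / 1000 = 1255 kPa

1255 kPa


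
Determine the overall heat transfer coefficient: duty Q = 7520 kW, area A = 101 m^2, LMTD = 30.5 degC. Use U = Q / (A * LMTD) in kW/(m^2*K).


From Q = U*A*LMTD, U = Q / (A * LMTD)
U = 7520 / (101 * 30.5) = 7520 / 3080.5 = 2.441

2.441 kW/(m^2*K)


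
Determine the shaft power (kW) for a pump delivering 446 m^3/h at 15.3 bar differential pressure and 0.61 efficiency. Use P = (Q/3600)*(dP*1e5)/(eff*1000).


Q = 446 / 3600 = 0.123889 m^3/s
P = 0.123889 * (15.3 * 1e5) / 0.61 / 1000 = 310.7

310.7 kW


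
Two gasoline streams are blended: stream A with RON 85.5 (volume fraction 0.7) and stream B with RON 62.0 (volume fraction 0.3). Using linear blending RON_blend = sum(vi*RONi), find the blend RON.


Linear blending: RON_blend = sum(vi * RONi)
Contribution 1: 0.7 * 85.5 = 59.85
Contribution 2: 0.3 * 62.0 = 18.6
RON_blend = 59.85 + 18.6 = 78.45

78.45


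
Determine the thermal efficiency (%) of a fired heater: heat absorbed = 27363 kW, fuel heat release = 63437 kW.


Furnace efficiency = Q_absorbed / Q_fuel * 100
= 27363 / 63437 * 100 = 43.13

43.13 %


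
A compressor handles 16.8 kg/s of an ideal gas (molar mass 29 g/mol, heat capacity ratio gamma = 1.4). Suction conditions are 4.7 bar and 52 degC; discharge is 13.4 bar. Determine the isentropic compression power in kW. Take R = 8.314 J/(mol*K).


Isentropic work: W = m*(gamma/(gamma-1))*(R*T1/MW)*((P2/P1)^((gamma-1)/gamma) - 1)
T1 = 52 + 273.15 = 325.15 K
Pressure ratio = 13.4 / 4.7 = 2.85106
Exponent = (1.4 - 1)/1.4 = 0.285714
(P2/P1)^exp - 1 = 2.85106^0.285714 - 1 = 0.348968
W = 16.8 * 1.4 / 0.4 * 8.314 * 325.15 / 29 * 0.348968 = 1913

1913 kW


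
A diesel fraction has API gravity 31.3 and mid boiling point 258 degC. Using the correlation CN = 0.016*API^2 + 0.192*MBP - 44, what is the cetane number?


CN = 0.016 * 31.3^2 + 0.192 * 258 - 44
CN = 15.67504 + 49.536 - 44 = 21.21104

21.21104


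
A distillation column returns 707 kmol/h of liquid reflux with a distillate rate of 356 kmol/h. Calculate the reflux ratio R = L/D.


Reflux ratio definition: R = L / D (liquid returned / distillate withdrawn)
L = 707 kmol/h, D = 356 kmol/h
R = 707 / 356 = 1.986

1.986


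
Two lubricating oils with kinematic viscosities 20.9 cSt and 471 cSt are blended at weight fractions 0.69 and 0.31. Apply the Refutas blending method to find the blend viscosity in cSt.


Refutas method: VBN_i = 14.534*ln(ln(visc_i + 0.8)) + 10.975, blended linearly by mass fraction; since VBN is linear in VBI_i = ln(ln(visc_i + 0.8)) and the fractions sum to 1, blend VBI directly: visc = exp(exp(VBI_blend)) - 0.8
VBI_1 = ln(ln(20.9 + 0.8)) = 1.12406
VBI_2 = ln(ln(471 + 0.8)) = 1.81752
VBI_blend = 0.69 * 1.12406 + 0.31 * 1.81752 = 1.33903
visc_blend = exp(exp(1.33903)) - 0.8 = 44.59

44.59 cSt


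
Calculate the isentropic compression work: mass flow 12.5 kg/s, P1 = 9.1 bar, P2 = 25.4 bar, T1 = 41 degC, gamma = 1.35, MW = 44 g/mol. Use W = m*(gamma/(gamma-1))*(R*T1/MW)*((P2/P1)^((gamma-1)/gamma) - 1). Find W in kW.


Isentropic work: W = m*(gamma/(gamma-1))*(R*T1/MW)*((P2/P1)^((gamma-1)/gamma) - 1)
T1 = 41 + 273.15 = 314.15 K
Pressure ratio = 25.4 / 9.1 = 2.79121
Exponent = (1.35 - 1)/1.35 = 0.259259
(P2/P1)^exp - 1 = 2.79121^0.259259 - 1 = 0.304895
W = 12.5 * 1.35 / 0.35 * 8.314 * 314.15 / 44 * 0.304895 = 872.6

872.6 kW


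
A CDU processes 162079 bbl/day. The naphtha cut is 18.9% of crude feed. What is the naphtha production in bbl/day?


Crude throughput = 162079 bbl/day
Fraction yield = 18.9%
yield = throughput * fraction / 100
yield = 162079 * 18.9 / 100 = 30632.931

30632.931 bbl/day


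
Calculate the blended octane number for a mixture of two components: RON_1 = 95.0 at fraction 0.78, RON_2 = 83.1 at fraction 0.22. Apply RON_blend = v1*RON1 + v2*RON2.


Linear blending: RON_blend = sum(vi * RONi)
Contribution 1: 0.78 * 95.0 = 74.1
Contribution 2: 0.22 * 83.1 = 18.282
RON_blend = 74.1 + 18.282 = 92.382

92.382


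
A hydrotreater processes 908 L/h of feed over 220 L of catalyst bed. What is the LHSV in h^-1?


LHSV = volumetric feed rate / catalyst volume
= 908 L/h / 220 L
= 4.127 h^-1

4.127 h^-1


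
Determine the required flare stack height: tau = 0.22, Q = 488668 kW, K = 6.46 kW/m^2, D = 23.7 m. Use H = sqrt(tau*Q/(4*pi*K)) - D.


tau*Q/(4*pi*K) = 0.22 * 488668 / (4 * pi * 6.46) = 1324.32
sqrt(1324.32) = 36.3912
H = 36.3912 - 23.7 = 12.69

12.69 m


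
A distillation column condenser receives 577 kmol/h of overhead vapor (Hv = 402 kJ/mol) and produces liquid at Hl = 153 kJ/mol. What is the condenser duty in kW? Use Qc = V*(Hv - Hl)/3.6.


Qc = 577 * (402 - 153) / 3.6 = 577 * 249 / 3.6 = 39910

39910 kW


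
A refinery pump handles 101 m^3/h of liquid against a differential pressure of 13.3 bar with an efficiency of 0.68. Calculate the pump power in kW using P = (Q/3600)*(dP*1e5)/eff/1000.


Q = 101 / 3600 = 0.0280556 m^3/s
P = 0.0280556 * (13.3 * 1e5) / 0.68 / 1000 = 54.87

54.87 kW


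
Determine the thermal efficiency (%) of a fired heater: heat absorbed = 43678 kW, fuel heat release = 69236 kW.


Furnace efficiency = Q_absorbed / Q_fuel * 100
= 43678 / 69236 * 100 = 63.09

63.09 %


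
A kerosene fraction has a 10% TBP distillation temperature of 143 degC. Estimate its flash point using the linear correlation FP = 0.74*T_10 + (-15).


FP = 0.74 * 143 + (-15) = 90.82

90.82 degC


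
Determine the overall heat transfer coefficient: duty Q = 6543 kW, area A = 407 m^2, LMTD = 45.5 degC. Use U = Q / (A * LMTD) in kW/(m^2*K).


From Q = U*A*LMTD, U = Q / (A * LMTD)
U = 6543 / (407 * 45.5) = 6543 / 18518.5 = 0.3533

0.3533 kW/(m^2*K)


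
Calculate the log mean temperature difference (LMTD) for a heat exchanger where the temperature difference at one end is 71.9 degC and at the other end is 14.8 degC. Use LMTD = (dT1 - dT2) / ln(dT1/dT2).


LMTD = (dT1 - dT2) / ln(dT1/dT2)
= (71.9 - 14.8) / ln(71.9 / 14.8) = 57.1 / 1.58065 = 36.12

36.12 degC


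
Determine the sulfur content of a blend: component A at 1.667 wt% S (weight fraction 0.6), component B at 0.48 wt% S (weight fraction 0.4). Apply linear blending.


Linear sulfur blending: S_blend = x1*S1 + x2*S2
Contribution 1: 0.6 * 1.667 = 1.0002 wt%
Contribution 2: 0.4 * 0.48 = 0.192 wt%
S_blend = 1.0002 + 0.192 = 1.1922

1.1922 wt%


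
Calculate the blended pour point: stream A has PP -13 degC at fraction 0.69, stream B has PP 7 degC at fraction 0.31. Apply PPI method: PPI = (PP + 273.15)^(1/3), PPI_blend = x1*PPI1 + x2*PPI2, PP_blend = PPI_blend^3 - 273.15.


PPI_1 = (-13 + 273.15)^(1/3) = 6.383731
PPI_2 = (7 + 273.15)^(1/3) = 6.543301
PPI_blend = 0.69 * 6.383731 + 0.31 * 6.543301 = 6.433198
PP_blend = 6.433198^3 - 273.15 = 266.2446 - 273.15 = -6.91

-6.91 degC


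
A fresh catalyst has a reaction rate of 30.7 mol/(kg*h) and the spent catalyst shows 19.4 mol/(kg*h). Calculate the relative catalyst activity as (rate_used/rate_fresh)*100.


Activity (%) = (rate_used / rate_fresh) * 100
rate_used = 19.4, rate_fresh = 30.7
= (19.4 / 30.7) * 100
= 0.6319 * 100 = 63.19

63.19 %


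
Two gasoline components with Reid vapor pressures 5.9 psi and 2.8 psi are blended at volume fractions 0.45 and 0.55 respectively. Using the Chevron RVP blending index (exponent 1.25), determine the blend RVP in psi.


Chevron index: RVP_blend = (sum xi*RVPi^1.25)^(1/1.25)
RVP^1.25 terms: 0.45 * 5.9^1.25 + 0.55 * 2.8^1.25 = 6.12997
RVP_blend = 6.12997^(1/1.25) = 4.265

4.265 psi


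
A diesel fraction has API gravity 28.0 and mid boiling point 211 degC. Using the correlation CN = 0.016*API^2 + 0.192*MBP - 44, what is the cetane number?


CN = 0.016 * 28.0^2 + 0.192 * 211 - 44
CN = 12.544 + 40.512 - 44 = 9.056

9.056


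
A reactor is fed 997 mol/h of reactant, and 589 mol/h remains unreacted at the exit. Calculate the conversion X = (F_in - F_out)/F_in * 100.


X = (F_in - F_out) / F_in * 100
Moles reacted = 997 - 589 = 408
X = 408 / 997 * 100
= 0.4092 * 100
= 40.92 %

40.92 %


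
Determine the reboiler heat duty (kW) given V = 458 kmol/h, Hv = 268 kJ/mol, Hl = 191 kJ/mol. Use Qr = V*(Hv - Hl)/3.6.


Qr = 458 * (268 - 191) / 3.6 = 458 * 77 / 3.6 = 9796

9796 kW


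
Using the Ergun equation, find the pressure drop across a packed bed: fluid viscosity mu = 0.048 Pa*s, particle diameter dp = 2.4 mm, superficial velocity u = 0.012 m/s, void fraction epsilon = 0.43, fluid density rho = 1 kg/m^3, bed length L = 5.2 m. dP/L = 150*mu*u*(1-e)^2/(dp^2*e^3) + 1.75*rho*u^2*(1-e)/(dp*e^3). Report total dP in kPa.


dp = 2.4 mm = 0.0024 m
Viscous term = 150*0.048*0.012*(1-0.43)^2 / (0.0024^2*0.43^3) = 61296.5
Inertial term = 1.75*1*0.012^2*(1-0.43) / (0.0024*0.43^3) = 0.752764
dP/L = 61296.5 + 0.752764 = 61297.3 Pa/m
dP = 61297.3 * 5.2 / 1000 = 318.7 kPa

318.7 kPa


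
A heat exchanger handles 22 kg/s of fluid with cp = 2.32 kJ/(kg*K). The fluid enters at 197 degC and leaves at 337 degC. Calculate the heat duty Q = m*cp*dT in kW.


Q = m_dot * cp * delta_T
delta_T = 337 - 197 = 140 K
Q = 22 * 2.32 * 140
= 51.04 * 140
= 7145.6 kW

7145.6 kW


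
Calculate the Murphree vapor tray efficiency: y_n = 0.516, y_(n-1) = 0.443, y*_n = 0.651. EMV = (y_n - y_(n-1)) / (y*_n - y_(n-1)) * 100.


Murphree vapor efficiency: EMV = (y_n - y_(n-1)) / (y*_n - y_(n-1)) * 100
EMV = (0.516 - 0.443) / (0.651 - 0.443) * 100 = 0.073 / 0.208 * 100 = 35.10

35.10 %


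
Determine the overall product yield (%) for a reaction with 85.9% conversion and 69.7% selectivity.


Overall yield = conversion (%) * selectivity (%) / 100
Conversion = 85.9%, Selectivity = 69.7%
Y = 85.9 * 69.7 / 100
= 59.8723 %

59.8723 %


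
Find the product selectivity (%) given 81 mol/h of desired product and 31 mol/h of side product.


Selectivity = desired / (desired + undesired) * 100
Total products = 81 + 31 = 112 mol/h
S = 81 / 112 * 100
= 0.7232 * 100
= 72.32 %

72.32 %


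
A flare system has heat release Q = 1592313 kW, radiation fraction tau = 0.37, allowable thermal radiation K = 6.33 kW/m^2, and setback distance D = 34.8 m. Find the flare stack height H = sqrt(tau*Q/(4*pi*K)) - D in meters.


tau*Q/(4*pi*K) = 0.37 * 1592313 / (4 * pi * 6.33) = 7406.56
sqrt(7406.56) = 86.0614
H = 86.0614 - 34.8 = 51.26

51.26 m


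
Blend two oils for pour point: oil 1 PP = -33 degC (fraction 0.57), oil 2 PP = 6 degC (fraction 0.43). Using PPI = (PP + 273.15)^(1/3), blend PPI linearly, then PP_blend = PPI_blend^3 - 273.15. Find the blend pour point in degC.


PPI_1 = (-33 + 273.15)^(1/3) = 6.215759
PPI_2 = (6 + 273.15)^(1/3) = 6.535506
PPI_blend = 0.57 * 6.215759 + 0.43 * 6.535506 = 6.35325
PP_blend = 6.35325^3 - 273.15 = 256.4412 - 273.15 = -16.71

-16.71 degC
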